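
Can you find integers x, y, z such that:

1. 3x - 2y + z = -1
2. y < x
Yes

Take x = 1, y = 0, z = -4. Substituting into each constraint:
  (1) 3(1) - 2(0) + (-4) = -1 ✓
  (2) 0 < 1 ✓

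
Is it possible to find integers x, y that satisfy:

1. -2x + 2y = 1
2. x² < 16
No

Even the single constraint (-2x + 2y = 1) is infeasible over the integers.

  - -2x + 2y = 1: every term on the left is divisible by 2, so the LHS ≡ 0 (mod 2), but the RHS 1 is not — no integer solution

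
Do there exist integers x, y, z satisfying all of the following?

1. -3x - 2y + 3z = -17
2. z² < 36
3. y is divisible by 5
Yes

Take x = -9, y = 25, z = 2. Substituting into each constraint:
  (1) -3(-9) - 2(25) + 3(2) = -17 ✓
  (2) z² = (2)² = 4, and 4 < 36 ✓
  (3) 25 = 5 × 5, remainder 0 ✓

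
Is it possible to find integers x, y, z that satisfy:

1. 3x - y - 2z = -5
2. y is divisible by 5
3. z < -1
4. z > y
Yes

Take x = -6, y = -5, z = -4. Substituting into each constraint:
  (1) 3(-6) + 5 - 2(-4) = -5 ✓
  (2) -5 = 5 × -1, remainder 0 ✓
  (3) -4 < -1 ✓
  (4) -4 > -5 ✓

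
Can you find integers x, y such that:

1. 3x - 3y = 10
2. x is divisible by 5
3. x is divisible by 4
No

Even the single constraint (3x - 3y = 10) is infeasible over the integers.

  - 3x - 3y = 10: every term on the left is divisible by 3, so the LHS ≡ 0 (mod 3), but the RHS 10 is not — no integer solution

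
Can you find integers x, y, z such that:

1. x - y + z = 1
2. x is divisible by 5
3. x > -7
Yes

Take x = 0, y = -1, z = 0. Substituting into each constraint:
  (1) 0 + 1 + 0 = 1 ✓
  (2) 0 = 5 × 0, remainder 0 ✓
  (3) 0 > -7 ✓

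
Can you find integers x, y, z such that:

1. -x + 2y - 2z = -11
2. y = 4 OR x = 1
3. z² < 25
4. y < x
Yes

Take x = 21, y = 4, z = -1. Substituting into each constraint:
  (1) (-21) + 2(4) - 2(-1) = -11 ✓
  (2) y = 4, target 4 ✓ (first branch holds)
  (3) z² = (-1)² = 1, and 1 < 25 ✓
  (4) 4 < 21 ✓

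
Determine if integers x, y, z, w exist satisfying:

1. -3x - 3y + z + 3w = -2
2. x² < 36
Yes

Take x = 0, y = 1, z = 1, w = 0. Substituting into each constraint:
  (1) -3(0) - 3(1) + 1 + 3(0) = -2 ✓
  (2) x² = (0)² = 0, and 0 < 36 ✓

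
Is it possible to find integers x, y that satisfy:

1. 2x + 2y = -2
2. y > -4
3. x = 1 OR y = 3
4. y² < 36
Yes

Take x = 1, y = -2. Substituting into each constraint:
  (1) 2(1) + 2(-2) = -2 ✓
  (2) -2 > -4 ✓
  (3) x = 1, target 1 ✓ (first branch holds)
  (4) y² = (-2)² = 4, and 4 < 36 ✓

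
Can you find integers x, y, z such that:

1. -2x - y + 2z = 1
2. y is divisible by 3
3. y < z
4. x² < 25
Yes

Take x = 2, y = 3, z = 4. Substituting into each constraint:
  (1) -2(2) + (-3) + 2(4) = 1 ✓
  (2) 3 = 3 × 1, remainder 0 ✓
  (3) 3 < 4 ✓
  (4) x² = (2)² = 4, and 4 < 25 ✓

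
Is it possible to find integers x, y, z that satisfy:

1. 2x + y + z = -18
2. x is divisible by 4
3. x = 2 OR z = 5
Yes

Take x = 0, y = -23, z = 5. Substituting into each constraint:
  (1) 2(0) + (-23) + 5 = -18 ✓
  (2) 0 = 4 × 0, remainder 0 ✓
  (3) z = 5, target 5 ✓ (second branch holds)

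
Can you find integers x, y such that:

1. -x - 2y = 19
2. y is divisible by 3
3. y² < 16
Yes

Take x = -19, y = 0. Substituting into each constraint:
  (1) 19 - 2(0) = 19 ✓
  (2) 0 = 3 × 0, remainder 0 ✓
  (3) y² = (0)² = 0, and 0 < 16 ✓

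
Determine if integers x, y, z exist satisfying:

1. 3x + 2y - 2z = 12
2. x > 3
Yes

Take x = 4, y = 0, z = 0. Substituting into each constraint:
  (1) 3(4) + 2(0) - 2(0) = 12 ✓
  (2) 4 > 3 ✓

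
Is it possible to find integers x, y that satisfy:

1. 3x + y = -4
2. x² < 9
Yes

Take x = -2, y = 2. Substituting into each constraint:
  (1) 3(-2) + 2 = -4 ✓
  (2) x² = (-2)² = 4, and 4 < 9 ✓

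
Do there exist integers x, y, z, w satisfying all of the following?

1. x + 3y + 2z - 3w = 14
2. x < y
Yes

Take x = -1, y = 0, z = 9, w = 1. Substituting into each constraint:
  (1) (-1) + 3(0) + 2(9) - 3(1) = 14 ✓
  (2) -1 < 0 ✓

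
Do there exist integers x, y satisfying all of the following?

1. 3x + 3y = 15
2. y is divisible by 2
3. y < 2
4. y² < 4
Yes

Take x = 5, y = 0. Substituting into each constraint:
  (1) 3(5) + 3(0) = 15 ✓
  (2) 0 = 2 × 0, remainder 0 ✓
  (3) 0 < 2 ✓
  (4) y² = (0)² = 0, and 0 < 4 ✓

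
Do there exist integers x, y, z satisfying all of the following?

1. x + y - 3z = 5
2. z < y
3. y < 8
Yes

Take x = 2, y = 0, z = -1. Substituting into each constraint:
  (1) 2 + 0 - 3(-1) = 5 ✓
  (2) -1 < 0 ✓
  (3) 0 < 8 ✓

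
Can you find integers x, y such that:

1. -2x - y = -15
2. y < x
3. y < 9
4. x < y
No

A contradictory subset is {y < x, x < y}. No integer assignment can satisfy these jointly:

  - y < x: bounds one variable relative to another variable
  - x < y: bounds one variable relative to another variable

Direct contradiction: x > y and y > x cannot both hold.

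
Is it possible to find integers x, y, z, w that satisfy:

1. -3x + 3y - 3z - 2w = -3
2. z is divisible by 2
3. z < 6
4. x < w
Yes

Take x = 0, y = 1, z = 0, w = 3. Substituting into each constraint:
  (1) -3(0) + 3(1) - 3(0) - 2(3) = -3 ✓
  (2) 0 = 2 × 0, remainder 0 ✓
  (3) 0 < 6 ✓
  (4) 0 < 3 ✓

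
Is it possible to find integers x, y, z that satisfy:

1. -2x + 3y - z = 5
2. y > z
Yes

Take x = -2, y = 0, z = -1. Substituting into each constraint:
  (1) -2(-2) + 3(0) + 1 = 5 ✓
  (2) 0 > -1 ✓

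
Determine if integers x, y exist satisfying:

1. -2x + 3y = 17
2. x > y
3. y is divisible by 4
No

A contradictory subset is {-2x + 3y = 17, y is divisible by 4}. No integer assignment can satisfy these jointly:

  - -2x + 3y = 17: is a linear equation tying the variables together
  - y is divisible by 4: restricts y to multiples of 4

Modular obstruction: writing y = 4y', every remaining term of the linear equation is divisible by 2, so the left side is ≡ 0 (mod 2); but the right side 17 ≡ 1 (mod 2). No integers can satisfy it.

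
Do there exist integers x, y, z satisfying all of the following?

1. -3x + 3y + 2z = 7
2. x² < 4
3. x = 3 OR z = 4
No

The full constraint system is jointly infeasible over the integers. Each constraint and what it forces:

  - -3x + 3y + 2z = 7: is a linear equation tying the variables together
  - x² < 4: restricts x to |x| ≤ 1
  - x = 3 OR z = 4: forces a choice: either x = 3 or z = 4

Split on the disjunction (x = 3 OR z = 4):
  • If x = 3: this contradicts x² < 4, which requires |x| ≤ 1.
  • If z = 4: with z = 4, every remaining term of the linear equation is divisible by 3, so the left side is ≡ 0 (mod 3); but the right side -1 ≡ 2 (mod 3). No integers can satisfy it.
Both branches are infeasible, so the system has no integer solution.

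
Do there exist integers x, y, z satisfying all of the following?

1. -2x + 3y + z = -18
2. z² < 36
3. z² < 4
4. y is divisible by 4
Yes

Take x = 9, y = 0, z = 0. Substituting into each constraint:
  (1) -2(9) + 3(0) + 0 = -18 ✓
  (2) z² = (0)² = 0, and 0 < 36 ✓
  (3) z² = (0)² = 0, and 0 < 4 ✓
  (4) 0 = 4 × 0, remainder 0 ✓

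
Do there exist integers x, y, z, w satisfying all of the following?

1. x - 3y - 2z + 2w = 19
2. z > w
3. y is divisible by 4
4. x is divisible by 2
No

A contradictory subset is {x - 3y - 2z + 2w = 19, y is divisible by 4, x is divisible by 2}. No integer assignment can satisfy these jointly:

  - x - 3y - 2z + 2w = 19: is a linear equation tying the variables together
  - y is divisible by 4: restricts y to multiples of 4
  - x is divisible by 2: restricts x to multiples of 2

Modular obstruction: writing x = 2x' and writing y = 4y', every remaining term of the linear equation is divisible by 2, so the left side is ≡ 0 (mod 2); but the right side 19 ≡ 1 (mod 2). No integers can satisfy it.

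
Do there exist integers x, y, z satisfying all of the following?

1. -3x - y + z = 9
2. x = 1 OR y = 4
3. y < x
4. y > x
No

A contradictory subset is {y < x, y > x}. No integer assignment can satisfy these jointly:

  - y < x: bounds one variable relative to another variable
  - y > x: bounds one variable relative to another variable

Direct contradiction: x > y and y > x cannot both hold.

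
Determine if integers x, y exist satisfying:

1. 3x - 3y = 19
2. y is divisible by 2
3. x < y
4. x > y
No

Even the single constraint (3x - 3y = 19) is infeasible over the integers.

  - 3x - 3y = 19: every term on the left is divisible by 3, so the LHS ≡ 0 (mod 3), but the RHS 19 is not — no integer solution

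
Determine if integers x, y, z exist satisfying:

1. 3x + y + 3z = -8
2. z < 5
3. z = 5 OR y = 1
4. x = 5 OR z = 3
Yes

Take x = -6, y = 1, z = 3. Substituting into each constraint:
  (1) 3(-6) + 1 + 3(3) = -8 ✓
  (2) 3 < 5 ✓
  (3) y = 1, target 1 ✓ (second branch holds)
  (4) z = 3, target 3 ✓ (second branch holds)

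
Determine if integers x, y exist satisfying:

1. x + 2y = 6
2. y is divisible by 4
Yes

Take x = 6, y = 0. Substituting into each constraint:
  (1) 6 + 2(0) = 6 ✓
  (2) 0 = 4 × 0, remainder 0 ✓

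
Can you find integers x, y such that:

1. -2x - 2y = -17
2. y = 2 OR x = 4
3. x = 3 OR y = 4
No

Even the single constraint (-2x - 2y = -17) is infeasible over the integers.

  - -2x - 2y = -17: every term on the left is divisible by 2, so the LHS ≡ 0 (mod 2), but the RHS -17 is not — no integer solution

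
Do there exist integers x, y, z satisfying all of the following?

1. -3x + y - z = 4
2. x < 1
Yes

Take x = -1, y = 1, z = 0. Substituting into each constraint:
  (1) -3(-1) + 1 + 0 = 4 ✓
  (2) -1 < 1 ✓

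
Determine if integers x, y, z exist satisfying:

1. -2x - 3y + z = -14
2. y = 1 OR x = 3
Yes

Take x = 4, y = 1, z = -3. Substituting into each constraint:
  (1) -2(4) - 3(1) + (-3) = -14 ✓
  (2) y = 1, target 1 ✓ (first branch holds)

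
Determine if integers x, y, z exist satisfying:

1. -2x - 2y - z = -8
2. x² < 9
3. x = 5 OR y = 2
Yes

Take x = 0, y = 2, z = 4. Substituting into each constraint:
  (1) -2(0) - 2(2) + (-4) = -8 ✓
  (2) x² = (0)² = 0, and 0 < 9 ✓
  (3) y = 2, target 2 ✓ (second branch holds)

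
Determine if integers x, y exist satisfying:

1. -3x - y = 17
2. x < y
Yes

Take x = -6, y = 1. Substituting into each constraint:
  (1) -3(-6) + (-1) = 17 ✓
  (2) -6 < 1 ✓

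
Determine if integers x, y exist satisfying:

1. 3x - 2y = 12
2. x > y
Yes

Take x = 4, y = 0. Substituting into each constraint:
  (1) 3(4) - 2(0) = 12 ✓
  (2) 4 > 0 ✓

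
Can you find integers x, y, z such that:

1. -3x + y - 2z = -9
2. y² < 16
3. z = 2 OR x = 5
Yes

Take x = 5, y = 0, z = -3. Substituting into each constraint:
  (1) -3(5) + 0 - 2(-3) = -9 ✓
  (2) y² = (0)² = 0, and 0 < 16 ✓
  (3) x = 5, target 5 ✓ (second branch holds)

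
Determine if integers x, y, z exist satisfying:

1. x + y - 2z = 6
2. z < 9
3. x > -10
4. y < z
Yes

Take x = 7, y = -1, z = 0. Substituting into each constraint:
  (1) 7 + (-1) - 2(0) = 6 ✓
  (2) 0 < 9 ✓
  (3) 7 > -10 ✓
  (4) -1 < 0 ✓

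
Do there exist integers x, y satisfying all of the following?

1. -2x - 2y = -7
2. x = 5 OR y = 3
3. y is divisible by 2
No

Even the single constraint (-2x - 2y = -7) is infeasible over the integers.

  - -2x - 2y = -7: every term on the left is divisible by 2, so the LHS ≡ 0 (mod 2), but the RHS -7 is not — no integer solution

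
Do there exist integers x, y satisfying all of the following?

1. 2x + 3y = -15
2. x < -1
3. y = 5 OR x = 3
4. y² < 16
No

A contradictory subset is {x < -1, y = 5 OR x = 3, y² < 16}. No integer assignment can satisfy these jointly:

  - x < -1: bounds one variable relative to a constant
  - y = 5 OR x = 3: forces a choice: either y = 5 or x = 3
  - y² < 16: restricts y to |y| ≤ 3

Split on the disjunction (y = 5 OR x = 3):
  • If y = 5: this contradicts y² < 16, which requires |y| ≤ 3.
  • If x = 3: this contradicts the bound x ≤ -2.
Both branches are infeasible, so the system has no integer solution.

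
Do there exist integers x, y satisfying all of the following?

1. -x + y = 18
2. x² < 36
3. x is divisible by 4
Yes

Take x = 0, y = 18. Substituting into each constraint:
  (1) 0 + 18 = 18 ✓
  (2) x² = (0)² = 0, and 0 < 36 ✓
  (3) 0 = 4 × 0, remainder 0 ✓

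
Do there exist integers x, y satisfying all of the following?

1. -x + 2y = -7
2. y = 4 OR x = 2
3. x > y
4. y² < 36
Yes

Take x = 15, y = 4. Substituting into each constraint:
  (1) (-15) + 2(4) = -7 ✓
  (2) y = 4, target 4 ✓ (first branch holds)
  (3) 15 > 4 ✓
  (4) y² = (4)² = 16, and 16 < 36 ✓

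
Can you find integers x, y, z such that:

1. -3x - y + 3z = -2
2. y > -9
Yes

Take x = 0, y = 2, z = 0. Substituting into each constraint:
  (1) -3(0) + (-2) + 3(0) = -2 ✓
  (2) 2 > -9 ✓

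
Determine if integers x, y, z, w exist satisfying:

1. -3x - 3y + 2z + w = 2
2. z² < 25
Yes

Take x = 0, y = 0, z = 1, w = 0. Substituting into each constraint:
  (1) -3(0) - 3(0) + 2(1) + 0 = 2 ✓
  (2) z² = (1)² = 1, and 1 < 25 ✓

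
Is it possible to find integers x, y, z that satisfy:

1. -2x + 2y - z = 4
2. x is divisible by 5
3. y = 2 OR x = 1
Yes

Take x = 0, y = 2, z = 0. Substituting into each constraint:
  (1) -2(0) + 2(2) + 0 = 4 ✓
  (2) 0 = 5 × 0, remainder 0 ✓
  (3) y = 2, target 2 ✓ (first branch holds)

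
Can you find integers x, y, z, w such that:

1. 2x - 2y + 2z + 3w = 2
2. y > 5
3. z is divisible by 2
Yes

Take x = 7, y = 6, z = 0, w = 0. Substituting into each constraint:
  (1) 2(7) - 2(6) + 2(0) + 3(0) = 2 ✓
  (2) 6 > 5 ✓
  (3) 0 = 2 × 0, remainder 0 ✓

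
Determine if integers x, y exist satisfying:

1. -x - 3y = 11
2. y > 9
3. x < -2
Yes

Take x = -41, y = 10. Substituting into each constraint:
  (1) 41 - 3(10) = 11 ✓
  (2) 10 > 9 ✓
  (3) -41 < -2 ✓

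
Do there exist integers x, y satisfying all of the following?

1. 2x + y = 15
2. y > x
Yes

Take x = 4, y = 7. Substituting into each constraint:
  (1) 2(4) + 7 = 15 ✓
  (2) 7 > 4 ✓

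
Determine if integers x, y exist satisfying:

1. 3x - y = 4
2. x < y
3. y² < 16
No

The full constraint system is jointly infeasible over the integers. Each constraint and what it forces:

  - 3x - y = 4: is a linear equation tying the variables together
  - x < y: bounds one variable relative to another variable
  - y² < 16: restricts y to |y| ≤ 3

The bounds confine y to {-3, -2, -1, 0, 1, 2, 3}. For each value, substitute into the equation:
  • y = -3: the equation gives 3x = 1, so x would not be an integer.
  • y = -2: the equation gives 3x = 2, so x would not be an integer.
  • y = -1: the equation forces x = 1, but y > x fails since -1 ≤ 1.
  • y = 0: the equation gives 3x = 4, so x would not be an integer.
  • y = 1: the equation gives 3x = 5, so x would not be an integer.
  • y = 2: the equation forces x = 2, but y > x fails since 2 ≤ 2.
  • y = 3: the equation gives 3x = 7, so x would not be an integer.
Every case fails, so no integer solution exists.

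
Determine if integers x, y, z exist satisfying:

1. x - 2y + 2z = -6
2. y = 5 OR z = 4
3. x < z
Yes

Take x = -6, y = 5, z = 5. Substituting into each constraint:
  (1) (-6) - 2(5) + 2(5) = -6 ✓
  (2) y = 5, target 5 ✓ (first branch holds)
  (3) -6 < 5 ✓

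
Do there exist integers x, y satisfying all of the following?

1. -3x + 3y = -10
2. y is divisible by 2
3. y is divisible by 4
No

Even the single constraint (-3x + 3y = -10) is infeasible over the integers.

  - -3x + 3y = -10: every term on the left is divisible by 3, so the LHS ≡ 0 (mod 3), but the RHS -10 is not — no integer solution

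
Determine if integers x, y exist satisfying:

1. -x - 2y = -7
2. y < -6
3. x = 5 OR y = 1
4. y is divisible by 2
No

A contradictory subset is {-x - 2y = -7, y < -6, x = 5 OR y = 1}. No integer assignment can satisfy these jointly:

  - -x - 2y = -7: is a linear equation tying the variables together
  - y < -6: bounds one variable relative to a constant
  - x = 5 OR y = 1: forces a choice: either x = 5 or y = 1

Split on the disjunction (x = 5 OR y = 1):
  • If x = 5: the equation forces y = 1, which contradicts the bound y ≤ -7.
  • If y = 1: this contradicts the bound y ≤ -7.
Both branches are infeasible, so the system has no integer solution.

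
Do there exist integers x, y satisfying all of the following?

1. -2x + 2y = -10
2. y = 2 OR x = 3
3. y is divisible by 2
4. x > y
Yes

Take x = 3, y = -2. Substituting into each constraint:
  (1) -2(3) + 2(-2) = -10 ✓
  (2) x = 3, target 3 ✓ (second branch holds)
  (3) -2 = 2 × -1, remainder 0 ✓
  (4) 3 > -2 ✓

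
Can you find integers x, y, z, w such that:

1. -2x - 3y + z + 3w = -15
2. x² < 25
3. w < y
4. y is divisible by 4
Yes

Take x = 0, y = 0, z = -12, w = -1. Substituting into each constraint:
  (1) -2(0) - 3(0) + (-12) + 3(-1) = -15 ✓
  (2) x² = (0)² = 0, and 0 < 25 ✓
  (3) -1 < 0 ✓
  (4) 0 = 4 × 0, remainder 0 ✓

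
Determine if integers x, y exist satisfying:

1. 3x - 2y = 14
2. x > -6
Yes

Take x = 6, y = 2. Substituting into each constraint:
  (1) 3(6) - 2(2) = 14 ✓
  (2) 6 > -6 ✓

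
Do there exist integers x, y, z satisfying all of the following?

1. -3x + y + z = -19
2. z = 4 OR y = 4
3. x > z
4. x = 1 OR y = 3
Yes

Take x = 1, y = 4, z = -20. Substituting into each constraint:
  (1) -3(1) + 4 + (-20) = -19 ✓
  (2) y = 4, target 4 ✓ (second branch holds)
  (3) 1 > -20 ✓
  (4) x = 1, target 1 ✓ (first branch holds)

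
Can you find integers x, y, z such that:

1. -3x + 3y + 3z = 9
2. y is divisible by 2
Yes

Take x = 0, y = 0, z = 3. Substituting into each constraint:
  (1) -3(0) + 3(0) + 3(3) = 9 ✓
  (2) 0 = 2 × 0, remainder 0 ✓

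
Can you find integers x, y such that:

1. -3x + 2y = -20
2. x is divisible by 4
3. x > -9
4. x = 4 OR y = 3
Yes

Take x = 4, y = -4. Substituting into each constraint:
  (1) -3(4) + 2(-4) = -20 ✓
  (2) 4 = 4 × 1, remainder 0 ✓
  (3) 4 > -9 ✓
  (4) x = 4, target 4 ✓ (first branch holds)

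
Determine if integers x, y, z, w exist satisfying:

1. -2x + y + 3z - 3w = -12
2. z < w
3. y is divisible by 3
Yes

Take x = 3, y = 0, z = 0, w = 2. Substituting into each constraint:
  (1) -2(3) + 0 + 3(0) - 3(2) = -12 ✓
  (2) 0 < 2 ✓
  (3) 0 = 3 × 0, remainder 0 ✓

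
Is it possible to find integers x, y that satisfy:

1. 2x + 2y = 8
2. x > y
Yes

Take x = 3, y = 1. Substituting into each constraint:
  (1) 2(3) + 2(1) = 8 ✓
  (2) 3 > 1 ✓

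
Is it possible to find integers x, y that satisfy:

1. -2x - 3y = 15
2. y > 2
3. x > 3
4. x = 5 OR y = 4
No

A contradictory subset is {-2x - 3y = 15, y > 2, x > 3}. No integer assignment can satisfy these jointly:

  - -2x - 3y = 15: is a linear equation tying the variables together
  - y > 2: bounds one variable relative to a constant
  - x > 3: bounds one variable relative to a constant

Range argument: with x ∈ [4, ∞], y ∈ [3, ∞], the left side of the equation is at most -17, but the right side is 15 > -17. No integer solution exists.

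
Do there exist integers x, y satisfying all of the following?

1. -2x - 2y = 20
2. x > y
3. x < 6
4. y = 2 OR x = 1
Yes

Take x = 1, y = -11. Substituting into each constraint:
  (1) -2(1) - 2(-11) = 20 ✓
  (2) 1 > -11 ✓
  (3) 1 < 6 ✓
  (4) x = 1, target 1 ✓ (second branch holds)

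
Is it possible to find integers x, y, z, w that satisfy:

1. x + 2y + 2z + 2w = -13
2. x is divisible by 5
Yes

Take x = 5, y = -4, z = -1, w = -4. Substituting into each constraint:
  (1) 5 + 2(-4) + 2(-1) + 2(-4) = -13 ✓
  (2) 5 = 5 × 1, remainder 0 ✓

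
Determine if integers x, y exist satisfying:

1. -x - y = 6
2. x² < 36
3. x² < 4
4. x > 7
No

A contradictory subset is {x² < 4, x > 7}. No integer assignment can satisfy these jointly:

  - x² < 4: restricts x to |x| ≤ 1
  - x > 7: bounds one variable relative to a constant

Direct contradiction: the bounds on x require x ≥ 8 and x ≤ 1 simultaneously, which is empty.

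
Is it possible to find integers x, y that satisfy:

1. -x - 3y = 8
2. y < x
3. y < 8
Yes

Take x = 1, y = -3. Substituting into each constraint:
  (1) (-1) - 3(-3) = 8 ✓
  (2) -3 < 1 ✓
  (3) -3 < 8 ✓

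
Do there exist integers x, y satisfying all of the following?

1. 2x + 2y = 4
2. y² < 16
Yes

Take x = 0, y = 2. Substituting into each constraint:
  (1) 2(0) + 2(2) = 4 ✓
  (2) y² = (2)² = 4, and 4 < 16 ✓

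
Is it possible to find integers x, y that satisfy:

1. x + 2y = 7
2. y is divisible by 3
Yes

Take x = 7, y = 0. Substituting into each constraint:
  (1) 7 + 2(0) = 7 ✓
  (2) 0 = 3 × 0, remainder 0 ✓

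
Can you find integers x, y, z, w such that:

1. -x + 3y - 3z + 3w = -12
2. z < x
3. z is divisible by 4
Yes

Take x = 3, y = -3, z = 0, w = 0. Substituting into each constraint:
  (1) (-3) + 3(-3) - 3(0) + 3(0) = -12 ✓
  (2) 0 < 3 ✓
  (3) 0 = 4 × 0, remainder 0 ✓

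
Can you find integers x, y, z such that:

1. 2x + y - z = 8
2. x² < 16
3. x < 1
Yes

Take x = 0, y = 8, z = 0. Substituting into each constraint:
  (1) 2(0) + 8 + 0 = 8 ✓
  (2) x² = (0)² = 0, and 0 < 16 ✓
  (3) 0 < 1 ✓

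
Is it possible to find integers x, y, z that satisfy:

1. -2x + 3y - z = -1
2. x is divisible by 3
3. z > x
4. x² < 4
Yes

Take x = 0, y = 0, z = 1. Substituting into each constraint:
  (1) -2(0) + 3(0) + (-1) = -1 ✓
  (2) 0 = 3 × 0, remainder 0 ✓
  (3) 1 > 0 ✓
  (4) x² = (0)² = 0, and 0 < 4 ✓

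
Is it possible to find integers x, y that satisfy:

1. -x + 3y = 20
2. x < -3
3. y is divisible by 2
Yes

Take x = -20, y = 0. Substituting into each constraint:
  (1) 20 + 3(0) = 20 ✓
  (2) -20 < -3 ✓
  (3) 0 = 2 × 0, remainder 0 ✓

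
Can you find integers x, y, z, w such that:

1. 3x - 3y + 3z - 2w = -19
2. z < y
Yes

Take x = -4, y = 0, z = -1, w = 2. Substituting into each constraint:
  (1) 3(-4) - 3(0) + 3(-1) - 2(2) = -19 ✓
  (2) -1 < 0 ✓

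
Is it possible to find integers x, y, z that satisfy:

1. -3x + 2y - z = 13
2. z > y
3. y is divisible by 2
Yes

Take x = -4, y = 2, z = 3. Substituting into each constraint:
  (1) -3(-4) + 2(2) + (-3) = 13 ✓
  (2) 3 > 2 ✓
  (3) 2 = 2 × 1, remainder 0 ✓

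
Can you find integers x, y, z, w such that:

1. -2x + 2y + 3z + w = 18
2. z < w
Yes

Take x = 0, y = 8, z = 0, w = 2. Substituting into each constraint:
  (1) -2(0) + 2(8) + 3(0) + 2 = 18 ✓
  (2) 0 < 2 ✓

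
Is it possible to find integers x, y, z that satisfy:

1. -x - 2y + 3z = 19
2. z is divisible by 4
Yes

Take x = 1, y = -10, z = 0. Substituting into each constraint:
  (1) (-1) - 2(-10) + 3(0) = 19 ✓
  (2) 0 = 4 × 0, remainder 0 ✓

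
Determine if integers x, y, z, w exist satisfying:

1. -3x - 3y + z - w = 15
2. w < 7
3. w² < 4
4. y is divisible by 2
Yes

Take x = -5, y = 0, z = 0, w = 0. Substituting into each constraint:
  (1) -3(-5) - 3(0) + 0 + 0 = 15 ✓
  (2) 0 < 7 ✓
  (3) w² = (0)² = 0, and 0 < 4 ✓
  (4) 0 = 2 × 0, remainder 0 ✓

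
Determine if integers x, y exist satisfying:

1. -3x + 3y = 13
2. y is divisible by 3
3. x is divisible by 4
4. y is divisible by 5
No

Even the single constraint (-3x + 3y = 13) is infeasible over the integers.

  - -3x + 3y = 13: every term on the left is divisible by 3, so the LHS ≡ 0 (mod 3), but the RHS 13 is not — no integer solution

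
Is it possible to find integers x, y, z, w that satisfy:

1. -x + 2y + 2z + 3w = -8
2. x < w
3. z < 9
Yes

Take x = 0, y = 0, z = -7, w = 2. Substituting into each constraint:
  (1) 0 + 2(0) + 2(-7) + 3(2) = -8 ✓
  (2) 0 < 2 ✓
  (3) -7 < 9 ✓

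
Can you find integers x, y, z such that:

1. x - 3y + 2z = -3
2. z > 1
Yes

Take x = 2, y = 3, z = 2. Substituting into each constraint:
  (1) 2 - 3(3) + 2(2) = -3 ✓
  (2) 2 > 1 ✓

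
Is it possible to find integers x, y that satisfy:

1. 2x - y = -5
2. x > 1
Yes

Take x = 2, y = 9. Substituting into each constraint:
  (1) 2(2) + (-9) = -5 ✓
  (2) 2 > 1 ✓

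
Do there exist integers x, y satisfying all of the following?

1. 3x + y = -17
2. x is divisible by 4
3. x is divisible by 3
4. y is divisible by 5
Yes

Take x = -24, y = 55. Substituting into each constraint:
  (1) 3(-24) + 55 = -17 ✓
  (2) -24 = 4 × -6, remainder 0 ✓
  (3) -24 = 3 × -8, remainder 0 ✓
  (4) 55 = 5 × 11, remainder 0 ✓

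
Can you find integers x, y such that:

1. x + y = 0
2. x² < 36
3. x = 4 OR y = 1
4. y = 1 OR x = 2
Yes

Take x = -1, y = 1. Substituting into each constraint:
  (1) (-1) + 1 = 0 ✓
  (2) x² = (-1)² = 1, and 1 < 36 ✓
  (3) y = 1, target 1 ✓ (second branch holds)
  (4) y = 1, target 1 ✓ (first branch holds)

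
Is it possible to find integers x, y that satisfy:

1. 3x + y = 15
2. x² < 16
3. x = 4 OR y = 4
No

The full constraint system is jointly infeasible over the integers. Each constraint and what it forces:

  - 3x + y = 15: is a linear equation tying the variables together
  - x² < 16: restricts x to |x| ≤ 3
  - x = 4 OR y = 4: forces a choice: either x = 4 or y = 4

Split on the disjunction (x = 4 OR y = 4):
  • If x = 4: this contradicts x² < 16, which requires |x| ≤ 3.
  • If y = 4: with y = 4, every remaining term of the linear equation is divisible by 3, so the left side is ≡ 0 (mod 3); but the right side 11 ≡ 2 (mod 3). No integers can satisfy it.
Both branches are infeasible, so the system has no integer solution.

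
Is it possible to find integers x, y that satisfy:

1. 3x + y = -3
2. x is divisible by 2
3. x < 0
Yes

Take x = -2, y = 3. Substituting into each constraint:
  (1) 3(-2) + 3 = -3 ✓
  (2) -2 = 2 × -1, remainder 0 ✓
  (3) -2 < 0 ✓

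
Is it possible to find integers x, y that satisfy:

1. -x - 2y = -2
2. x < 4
Yes

Take x = 2, y = 0. Substituting into each constraint:
  (1) (-2) - 2(0) = -2 ✓
  (2) 2 < 4 ✓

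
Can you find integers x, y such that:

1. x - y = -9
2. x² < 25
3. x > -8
Yes

Take x = 0, y = 9. Substituting into each constraint:
  (1) 0 + (-9) = -9 ✓
  (2) x² = (0)² = 0, and 0 < 25 ✓
  (3) 0 > -8 ✓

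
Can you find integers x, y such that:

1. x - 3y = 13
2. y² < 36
Yes

Take x = 1, y = -4. Substituting into each constraint:
  (1) 1 - 3(-4) = 13 ✓
  (2) y² = (-4)² = 16, and 16 < 36 ✓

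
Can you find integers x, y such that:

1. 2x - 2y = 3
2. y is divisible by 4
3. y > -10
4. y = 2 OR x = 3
No

Even the single constraint (2x - 2y = 3) is infeasible over the integers.

  - 2x - 2y = 3: every term on the left is divisible by 2, so the LHS ≡ 0 (mod 2), but the RHS 3 is not — no integer solution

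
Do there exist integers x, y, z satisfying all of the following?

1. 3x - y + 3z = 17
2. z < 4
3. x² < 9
Yes

Take x = 0, y = -8, z = 3. Substituting into each constraint:
  (1) 3(0) + 8 + 3(3) = 17 ✓
  (2) 3 < 4 ✓
  (3) x² = (0)² = 0, and 0 < 9 ✓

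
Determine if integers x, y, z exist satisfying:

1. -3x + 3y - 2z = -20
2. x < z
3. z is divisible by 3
No

A contradictory subset is {-3x + 3y - 2z = -20, z is divisible by 3}. No integer assignment can satisfy these jointly:

  - -3x + 3y - 2z = -20: is a linear equation tying the variables together
  - z is divisible by 3: restricts z to multiples of 3

Modular obstruction: writing z = 3z', every remaining term of the linear equation is divisible by 3, so the left side is ≡ 0 (mod 3); but the right side -20 ≡ 1 (mod 3). No integers can satisfy it.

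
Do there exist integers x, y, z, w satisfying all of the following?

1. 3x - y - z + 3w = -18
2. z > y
Yes

Take x = 0, y = 1, z = 2, w = -5. Substituting into each constraint:
  (1) 3(0) + (-1) + (-2) + 3(-5) = -18 ✓
  (2) 2 > 1 ✓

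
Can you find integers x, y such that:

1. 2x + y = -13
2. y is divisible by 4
No

The full constraint system is jointly infeasible over the integers. Each constraint and what it forces:

  - 2x + y = -13: is a linear equation tying the variables together
  - y is divisible by 4: restricts y to multiples of 4

Modular obstruction: writing y = 4y', every remaining term of the linear equation is divisible by 2, so the left side is ≡ 0 (mod 2); but the right side -13 ≡ 1 (mod 2). No integers can satisfy it.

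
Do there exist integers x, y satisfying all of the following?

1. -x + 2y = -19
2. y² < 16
Yes

Take x = 19, y = 0. Substituting into each constraint:
  (1) (-19) + 2(0) = -19 ✓
  (2) y² = (0)² = 0, and 0 < 16 ✓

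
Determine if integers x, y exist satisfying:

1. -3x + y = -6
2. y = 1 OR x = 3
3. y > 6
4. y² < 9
No

A contradictory subset is {-3x + y = -6, y = 1 OR x = 3, y > 6}. No integer assignment can satisfy these jointly:

  - -3x + y = -6: is a linear equation tying the variables together
  - y = 1 OR x = 3: forces a choice: either y = 1 or x = 3
  - y > 6: bounds one variable relative to a constant

Split on the disjunction (y = 1 OR x = 3):
  • If y = 1: this contradicts the bound y ≥ 7.
  • If x = 3: the equation forces y = 3, which contradicts the bound y ≥ 7.
Both branches are infeasible, so the system has no integer solution.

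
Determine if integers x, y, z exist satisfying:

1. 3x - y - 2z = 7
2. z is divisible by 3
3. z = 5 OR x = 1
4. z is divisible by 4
Yes

Take x = 1, y = -28, z = 12. Substituting into each constraint:
  (1) 3(1) + 28 - 2(12) = 7 ✓
  (2) 12 = 3 × 4, remainder 0 ✓
  (3) x = 1, target 1 ✓ (second branch holds)
  (4) 12 = 4 × 3, remainder 0 ✓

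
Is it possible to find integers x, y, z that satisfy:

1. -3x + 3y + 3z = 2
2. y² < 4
No

Even the single constraint (-3x + 3y + 3z = 2) is infeasible over the integers.

  - -3x + 3y + 3z = 2: every term on the left is divisible by 3, so the LHS ≡ 0 (mod 3), but the RHS 2 is not — no integer solution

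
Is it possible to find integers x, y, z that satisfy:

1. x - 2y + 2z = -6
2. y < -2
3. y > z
Yes

Take x = -4, y = -3, z = -4. Substituting into each constraint:
  (1) (-4) - 2(-3) + 2(-4) = -6 ✓
  (2) -3 < -2 ✓
  (3) -3 > -4 ✓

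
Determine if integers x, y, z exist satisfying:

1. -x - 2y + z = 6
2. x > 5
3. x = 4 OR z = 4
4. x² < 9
No

A contradictory subset is {x > 5, x² < 9}. No integer assignment can satisfy these jointly:

  - x > 5: bounds one variable relative to a constant
  - x² < 9: restricts x to |x| ≤ 2

Direct contradiction: the bounds on x require x ≥ 6 and x ≤ 2 simultaneously, which is empty.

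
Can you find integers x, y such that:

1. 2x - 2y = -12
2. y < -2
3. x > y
No

A contradictory subset is {2x - 2y = -12, x > y}. No integer assignment can satisfy these jointly:

  - 2x - 2y = -12: is a linear equation tying the variables together
  - x > y: bounds one variable relative to another variable

From the equation, x − y = -6, i.e. x − y = -6; but x > y requires x − y ≥ 1. Contradiction.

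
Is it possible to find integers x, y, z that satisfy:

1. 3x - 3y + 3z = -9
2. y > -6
Yes

Take x = -3, y = 0, z = 0. Substituting into each constraint:
  (1) 3(-3) - 3(0) + 3(0) = -9 ✓
  (2) 0 > -6 ✓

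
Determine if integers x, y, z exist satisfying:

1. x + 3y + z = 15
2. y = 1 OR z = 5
Yes

Take x = 12, y = 1, z = 0. Substituting into each constraint:
  (1) 12 + 3(1) + 0 = 15 ✓
  (2) y = 1, target 1 ✓ (first branch holds)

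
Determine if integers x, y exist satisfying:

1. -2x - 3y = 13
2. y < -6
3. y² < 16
No

A contradictory subset is {y < -6, y² < 16}. No integer assignment can satisfy these jointly:

  - y < -6: bounds one variable relative to a constant
  - y² < 16: restricts y to |y| ≤ 3

Direct contradiction: the bounds on y require y ≥ -3 and y ≤ -7 simultaneously, which is empty.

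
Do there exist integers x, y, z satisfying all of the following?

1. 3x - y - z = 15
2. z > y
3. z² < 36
Yes

Take x = 6, y = 1, z = 2. Substituting into each constraint:
  (1) 3(6) + (-1) + (-2) = 15 ✓
  (2) 2 > 1 ✓
  (3) z² = (2)² = 4, and 4 < 36 ✓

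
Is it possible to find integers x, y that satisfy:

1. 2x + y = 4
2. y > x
Yes

Take x = 1, y = 2. Substituting into each constraint:
  (1) 2(1) + 2 = 4 ✓
  (2) 2 > 1 ✓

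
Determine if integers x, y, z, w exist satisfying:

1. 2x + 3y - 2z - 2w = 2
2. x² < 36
Yes

Take x = 1, y = 0, z = 0, w = 0. Substituting into each constraint:
  (1) 2(1) + 3(0) - 2(0) - 2(0) = 2 ✓
  (2) x² = (1)² = 1, and 1 < 36 ✓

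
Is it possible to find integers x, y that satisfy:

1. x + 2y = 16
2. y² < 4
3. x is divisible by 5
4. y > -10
No

A contradictory subset is {x + 2y = 16, y² < 4, x is divisible by 5}. No integer assignment can satisfy these jointly:

  - x + 2y = 16: is a linear equation tying the variables together
  - y² < 4: restricts y to |y| ≤ 1
  - x is divisible by 5: restricts x to multiples of 5

The bounds confine y to {-1, 0, 1}. For each value, substitute into the equation:
  • y = -1: the equation forces x = 18, but 5 does not divide 18.
  • y = 0: the equation forces x = 16, but 5 does not divide 16.
  • y = 1: the equation forces x = 14, but 5 does not divide 14.
Every case fails, so no integer solution exists.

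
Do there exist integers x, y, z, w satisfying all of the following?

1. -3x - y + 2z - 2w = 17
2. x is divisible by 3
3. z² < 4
Yes

Take x = 0, y = 3, z = 1, w = -9. Substituting into each constraint:
  (1) -3(0) + (-3) + 2(1) - 2(-9) = 17 ✓
  (2) 0 = 3 × 0, remainder 0 ✓
  (3) z² = (1)² = 1, and 1 < 4 ✓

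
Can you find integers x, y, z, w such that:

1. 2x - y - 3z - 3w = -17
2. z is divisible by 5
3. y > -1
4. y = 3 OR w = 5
Yes

Take x = -7, y = 3, z = 0, w = 0. Substituting into each constraint:
  (1) 2(-7) + (-3) - 3(0) - 3(0) = -17 ✓
  (2) 0 = 5 × 0, remainder 0 ✓
  (3) 3 > -1 ✓
  (4) y = 3, target 3 ✓ (first branch holds)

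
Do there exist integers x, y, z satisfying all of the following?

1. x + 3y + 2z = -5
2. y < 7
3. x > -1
Yes

Take x = 1, y = 0, z = -3. Substituting into each constraint:
  (1) 1 + 3(0) + 2(-3) = -5 ✓
  (2) 0 < 7 ✓
  (3) 1 > -1 ✓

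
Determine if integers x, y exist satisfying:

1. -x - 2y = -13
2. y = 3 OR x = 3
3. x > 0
Yes

Take x = 3, y = 5. Substituting into each constraint:
  (1) (-3) - 2(5) = -13 ✓
  (2) x = 3, target 3 ✓ (second branch holds)
  (3) 3 > 0 ✓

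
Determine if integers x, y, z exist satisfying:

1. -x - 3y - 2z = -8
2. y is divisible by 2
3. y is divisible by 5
Yes

Take x = 8, y = 0, z = 0. Substituting into each constraint:
  (1) (-8) - 3(0) - 2(0) = -8 ✓
  (2) 0 = 2 × 0, remainder 0 ✓
  (3) 0 = 5 × 0, remainder 0 ✓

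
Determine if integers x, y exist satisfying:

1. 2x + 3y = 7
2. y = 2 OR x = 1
No

The full constraint system is jointly infeasible over the integers. Each constraint and what it forces:

  - 2x + 3y = 7: is a linear equation tying the variables together
  - y = 2 OR x = 1: forces a choice: either y = 2 or x = 1

Split on the disjunction (y = 2 OR x = 1):
  • If y = 2: with y = 2, every remaining term of the linear equation is divisible by 2, so the left side is ≡ 0 (mod 2); but the right side 1 ≡ 1 (mod 2). No integers can satisfy it.
  • If x = 1: with x = 1, every remaining term of the linear equation is divisible by 3, so the left side is ≡ 0 (mod 3); but the right side 5 ≡ 2 (mod 3). No integers can satisfy it.
Both branches are infeasible, so the system has no integer solution.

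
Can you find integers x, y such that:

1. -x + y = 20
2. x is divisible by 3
Yes

Take x = 0, y = 20. Substituting into each constraint:
  (1) 0 + 20 = 20 ✓
  (2) 0 = 3 × 0, remainder 0 ✓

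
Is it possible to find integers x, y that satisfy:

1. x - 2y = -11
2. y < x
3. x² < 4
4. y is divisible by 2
No

A contradictory subset is {x - 2y = -11, y < x, x² < 4}. No integer assignment can satisfy these jointly:

  - x - 2y = -11: is a linear equation tying the variables together
  - y < x: bounds one variable relative to another variable
  - x² < 4: restricts x to |x| ≤ 1

Propagating the comparison: y < x and x ≤ 1 give y ≤ 0. Range argument: with x ∈ [-1, 1], y ∈ [−∞, 0], the left side of the equation is at least -1, but the right side is -11 < -1. No integer solution exists.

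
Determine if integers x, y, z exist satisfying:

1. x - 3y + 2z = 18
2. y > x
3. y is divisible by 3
Yes

Take x = -2, y = 0, z = 10. Substituting into each constraint:
  (1) (-2) - 3(0) + 2(10) = 18 ✓
  (2) 0 > -2 ✓
  (3) 0 = 3 × 0, remainder 0 ✓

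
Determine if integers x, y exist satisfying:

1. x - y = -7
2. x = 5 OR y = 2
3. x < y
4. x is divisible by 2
No

A contradictory subset is {x - y = -7, x = 5 OR y = 2, x is divisible by 2}. No integer assignment can satisfy these jointly:

  - x - y = -7: is a linear equation tying the variables together
  - x = 5 OR y = 2: forces a choice: either x = 5 or y = 2
  - x is divisible by 2: restricts x to multiples of 2

Split on the disjunction (x = 5 OR y = 2):
  • If x = 5: this contradicts the divisibility constraint — 5 is not a multiple of 2.
  • If y = 2: with y = 2, writing x = 2x', every remaining term of the linear equation is divisible by 2, so the left side is ≡ 0 (mod 2); but the right side -5 ≡ 1 (mod 2). No integers can satisfy it.
Both branches are infeasible, so the system has no integer solution.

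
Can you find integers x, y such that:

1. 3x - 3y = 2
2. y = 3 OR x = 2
No

Even the single constraint (3x - 3y = 2) is infeasible over the integers.

  - 3x - 3y = 2: every term on the left is divisible by 3, so the LHS ≡ 0 (mod 3), but the RHS 2 is not — no integer solution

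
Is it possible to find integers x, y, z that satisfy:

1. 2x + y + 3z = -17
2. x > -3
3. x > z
Yes

Take x = 1, y = -19, z = 0. Substituting into each constraint:
  (1) 2(1) + (-19) + 3(0) = -17 ✓
  (2) 1 > -3 ✓
  (3) 1 > 0 ✓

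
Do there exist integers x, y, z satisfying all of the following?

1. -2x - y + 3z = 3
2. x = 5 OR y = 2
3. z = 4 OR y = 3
Yes

Take x = 5, y = -1, z = 4. Substituting into each constraint:
  (1) -2(5) + 1 + 3(4) = 3 ✓
  (2) x = 5, target 5 ✓ (first branch holds)
  (3) z = 4, target 4 ✓ (first branch holds)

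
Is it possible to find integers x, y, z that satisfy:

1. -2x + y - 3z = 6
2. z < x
Yes

Take x = 0, y = 3, z = -1. Substituting into each constraint:
  (1) -2(0) + 3 - 3(-1) = 6 ✓
  (2) -1 < 0 ✓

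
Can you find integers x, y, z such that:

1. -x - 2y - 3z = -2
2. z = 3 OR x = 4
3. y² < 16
Yes

Take x = 4, y = -1, z = 0. Substituting into each constraint:
  (1) (-4) - 2(-1) - 3(0) = -2 ✓
  (2) x = 4, target 4 ✓ (second branch holds)
  (3) y² = (-1)² = 1, and 1 < 16 ✓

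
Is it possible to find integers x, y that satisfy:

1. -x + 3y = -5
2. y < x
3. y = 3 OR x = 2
Yes

Take x = 2, y = -1. Substituting into each constraint:
  (1) (-2) + 3(-1) = -5 ✓
  (2) -1 < 2 ✓
  (3) x = 2, target 2 ✓ (second branch holds)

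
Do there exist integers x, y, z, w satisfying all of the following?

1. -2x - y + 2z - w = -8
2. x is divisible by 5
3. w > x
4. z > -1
Yes

Take x = 0, y = 7, z = 0, w = 1. Substituting into each constraint:
  (1) -2(0) + (-7) + 2(0) + (-1) = -8 ✓
  (2) 0 = 5 × 0, remainder 0 ✓
  (3) 1 > 0 ✓
  (4) 0 > -1 ✓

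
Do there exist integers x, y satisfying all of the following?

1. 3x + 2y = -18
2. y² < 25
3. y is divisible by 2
Yes

Take x = -6, y = 0. Substituting into each constraint:
  (1) 3(-6) + 2(0) = -18 ✓
  (2) y² = (0)² = 0, and 0 < 25 ✓
  (3) 0 = 2 × 0, remainder 0 ✓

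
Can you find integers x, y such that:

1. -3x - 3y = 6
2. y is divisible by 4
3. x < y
Yes

Take x = -2, y = 0. Substituting into each constraint:
  (1) -3(-2) - 3(0) = 6 ✓
  (2) 0 = 4 × 0, remainder 0 ✓
  (3) -2 < 0 ✓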